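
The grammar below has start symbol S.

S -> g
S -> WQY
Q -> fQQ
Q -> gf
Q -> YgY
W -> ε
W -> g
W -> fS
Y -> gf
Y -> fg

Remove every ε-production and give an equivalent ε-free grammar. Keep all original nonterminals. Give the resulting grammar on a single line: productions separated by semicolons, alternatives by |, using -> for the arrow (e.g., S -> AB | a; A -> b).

Nullable set: {W}.
S -> WQY: W nullable, giving QY | WQY.
Drop W -> ε.
Unchanged (no nullable symbols): S -> g; Q -> YgY; Q -> fQQ; Q -> gf; W -> fS; W -> g; Y -> fg; Y -> gf.

S -> g | QY | WQY; Q -> gf | YgY | fQQ; W -> g | fS; Y -> fg | gf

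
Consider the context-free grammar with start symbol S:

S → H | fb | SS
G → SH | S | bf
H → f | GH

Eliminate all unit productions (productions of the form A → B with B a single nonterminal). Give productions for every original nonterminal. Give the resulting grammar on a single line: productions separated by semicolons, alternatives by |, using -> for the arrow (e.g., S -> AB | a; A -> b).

Unit productions: G->S, S->H.
Unit pairs (A ⇒* B via units): (G,H), (G,S), (S,H).
S: inherits non-unit rules of {H, S} → GH | SS | f | fb.
G: inherits non-unit rules of {G, H, S} → GH | SH | SS | bf | f | fb.
H: inherits non-unit rules of {H} → GH | f.

S -> f | GH | SS | fb; G -> f | GH | SH | SS | bf | fb; H -> f | GH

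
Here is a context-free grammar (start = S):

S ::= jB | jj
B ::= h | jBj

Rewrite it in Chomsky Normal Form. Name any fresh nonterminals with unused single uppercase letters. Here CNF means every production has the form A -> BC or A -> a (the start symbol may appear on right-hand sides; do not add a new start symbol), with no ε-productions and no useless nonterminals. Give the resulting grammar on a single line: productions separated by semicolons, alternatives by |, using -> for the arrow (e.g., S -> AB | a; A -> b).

No ε-productions.
No unit productions to eliminate.
TERM: introduce A -> j and substitute in every rule of length ≥2.
BIN: B -> ABA becomes B -> AC, C -> BA.

S -> AA | AB; A -> j; B -> h | AC; C -> BA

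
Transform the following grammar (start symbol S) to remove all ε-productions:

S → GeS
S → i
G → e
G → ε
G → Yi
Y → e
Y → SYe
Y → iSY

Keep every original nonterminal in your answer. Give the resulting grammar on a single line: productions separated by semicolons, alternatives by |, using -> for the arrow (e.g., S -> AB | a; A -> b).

S -> i | eS | GeS; G -> e | Yi; Y -> e | SYe | iSY

Nullable set: {G}.
S -> GeS: G nullable, giving GeS | eS.
Drop G -> ε.
Unchanged (no nullable symbols): S -> i; G -> Yi; G -> e; Y -> SYe; Y -> e; Y -> iSY.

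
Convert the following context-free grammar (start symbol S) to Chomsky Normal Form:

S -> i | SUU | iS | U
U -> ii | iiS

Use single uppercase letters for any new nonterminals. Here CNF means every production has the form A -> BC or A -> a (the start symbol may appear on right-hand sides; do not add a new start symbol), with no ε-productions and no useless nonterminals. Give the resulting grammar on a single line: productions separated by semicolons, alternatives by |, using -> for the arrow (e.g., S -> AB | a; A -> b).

No ε-productions.
After unit-elimination: S -> i | iS | ii | SUU | iiS; U -> ii | iiS.
TERM: introduce A -> i and substitute in every rule of length ≥2.
BIN: S -> AAS becomes S -> AB, B -> AS; S -> SUU becomes S -> SC, C -> UU; U -> AAS becomes U -> AD, D -> AS.

S -> i | AA | AB | AS | SC; A -> i; B -> AS; C -> UU; D -> AS; U -> AA | AD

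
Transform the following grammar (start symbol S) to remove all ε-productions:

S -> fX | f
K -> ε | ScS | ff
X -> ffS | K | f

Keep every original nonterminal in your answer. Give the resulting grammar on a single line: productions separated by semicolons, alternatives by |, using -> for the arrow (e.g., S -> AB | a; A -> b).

Nullable set: {K, X}.
S -> fX: X nullable, giving f | fX.
Drop K -> ε.
X -> K: K nullable, giving K.
Unchanged (no nullable symbols): S -> f; K -> ScS; K -> ff; X -> f; X -> ffS.

S -> f | fX; K -> ff | ScS; X -> K | f | ffS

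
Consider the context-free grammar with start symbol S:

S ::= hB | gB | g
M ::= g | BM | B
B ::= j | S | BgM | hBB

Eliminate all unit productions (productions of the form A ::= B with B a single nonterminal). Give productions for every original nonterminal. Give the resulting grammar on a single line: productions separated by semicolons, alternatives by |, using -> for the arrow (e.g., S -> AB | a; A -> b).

S -> g | gB | hB; B -> g | j | gB | hB | BgM | hBB; M -> g | j | BM | gB | hB | BgM | hBB

Unit productions: B->S, M->B.
Unit pairs (A ⇒* B via units): (B,S), (M,B), (M,S).
S: inherits non-unit rules of {S} → g | gB | hB.
B: inherits non-unit rules of {B, S} → BgM | g | gB | hB | hBB | j.
M: inherits non-unit rules of {B, M, S} → BM | BgM | g | gB | hB | hBB | j.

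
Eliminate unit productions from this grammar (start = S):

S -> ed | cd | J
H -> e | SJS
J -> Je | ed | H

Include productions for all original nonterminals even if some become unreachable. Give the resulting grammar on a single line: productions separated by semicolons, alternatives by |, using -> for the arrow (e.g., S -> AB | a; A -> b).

Unit productions: J->H, S->J.
Unit pairs (A ⇒* B via units): (J,H), (S,H), (S,J).
S: inherits non-unit rules of {H, J, S} → Je | SJS | cd | e | ed.
H: inherits non-unit rules of {H} → SJS | e.
J: inherits non-unit rules of {H, J} → Je | SJS | e | ed.

S -> e | Je | cd | ed | SJS; H -> e | SJS; J -> e | Je | ed | SJS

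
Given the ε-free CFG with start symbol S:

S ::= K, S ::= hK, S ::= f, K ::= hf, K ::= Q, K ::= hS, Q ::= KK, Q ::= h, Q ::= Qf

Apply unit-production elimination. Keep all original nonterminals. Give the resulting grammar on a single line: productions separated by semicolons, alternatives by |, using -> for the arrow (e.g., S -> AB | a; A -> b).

S -> f | h | KK | Qf | hK | hS | hf; K -> h | KK | Qf | hS | hf; Q -> h | KK | Qf

Unit productions: K->Q, S->K.
Unit pairs (A ⇒* B via units): (K,Q), (S,K), (S,Q).
S: inherits non-unit rules of {K, Q, S} → KK | Qf | f | h | hK | hS | hf.
K: inherits non-unit rules of {K, Q} → KK | Qf | h | hS | hf.
Q: inherits non-unit rules of {Q} → KK | Qf | h.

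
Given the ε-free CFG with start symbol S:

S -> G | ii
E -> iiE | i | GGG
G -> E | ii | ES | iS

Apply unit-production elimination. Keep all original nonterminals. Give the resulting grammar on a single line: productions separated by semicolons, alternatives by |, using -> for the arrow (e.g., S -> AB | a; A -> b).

Unit productions: G->E, S->G.
Unit pairs (A ⇒* B via units): (G,E), (S,E), (S,G).
S: inherits non-unit rules of {E, G, S} → ES | GGG | i | iS | ii | iiE.
E: inherits non-unit rules of {E} → GGG | i | iiE.
G: inherits non-unit rules of {E, G} → ES | GGG | i | iS | ii | iiE.

S -> i | ES | iS | ii | GGG | iiE; E -> i | GGG | iiE; G -> i | ES | iS | ii | GGG | iiE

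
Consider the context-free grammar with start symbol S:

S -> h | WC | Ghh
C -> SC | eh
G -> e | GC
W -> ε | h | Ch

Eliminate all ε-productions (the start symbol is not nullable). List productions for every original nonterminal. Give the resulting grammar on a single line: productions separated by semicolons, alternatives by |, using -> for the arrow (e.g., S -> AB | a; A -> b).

Nullable set: {W}.
S -> WC: W nullable, giving C | WC.
Drop W -> ε.
Unchanged (no nullable symbols): S -> Ghh; S -> h; C -> SC; C -> eh; G -> GC; G -> e; W -> Ch; W -> h.

S -> C | h | WC | Ghh; C -> SC | eh; G -> e | GC; W -> h | Ch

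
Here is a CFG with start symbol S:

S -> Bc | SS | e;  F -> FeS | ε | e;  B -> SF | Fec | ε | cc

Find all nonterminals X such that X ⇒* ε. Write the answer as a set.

{B, F}

Directly nullable (have an ε-rule): {B, F}.
Not nullable: S — each has a terminal in every rule's right-hand side or depends on a non-nullable symbol.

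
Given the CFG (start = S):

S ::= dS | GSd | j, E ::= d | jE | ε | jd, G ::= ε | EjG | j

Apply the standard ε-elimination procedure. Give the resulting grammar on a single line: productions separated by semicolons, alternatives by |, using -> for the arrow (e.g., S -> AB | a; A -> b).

Nullable set: {E, G}.
S -> GSd: G nullable, giving GSd | Sd.
Drop E -> ε.
E -> jE: E nullable, giving j | jE.
Drop G -> ε.
G -> EjG: E, G nullable, giving Ej | EjG | j | jG.
Unchanged (no nullable symbols): S -> dS; S -> j; E -> d; E -> jd; G -> j.

S -> j | Sd | dS | GSd; E -> d | j | jE | jd; G -> j | Ej | jG | EjG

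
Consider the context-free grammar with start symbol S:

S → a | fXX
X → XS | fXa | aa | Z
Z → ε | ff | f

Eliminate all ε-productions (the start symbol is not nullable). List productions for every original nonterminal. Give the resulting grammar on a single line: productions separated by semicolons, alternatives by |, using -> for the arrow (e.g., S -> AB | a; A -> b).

Nullable set: {X, Z}.
S -> fXX: X, X nullable, giving f | fX | fXX.
X -> XS: X nullable, giving S | XS.
X -> Z: Z nullable, giving Z.
X -> fXa: X nullable, giving fXa | fa.
Drop Z -> ε.
Unchanged (no nullable symbols): S -> a; X -> aa; Z -> f; Z -> ff.

S -> a | f | fX | fXX; X -> S | Z | XS | aa | fa | fXa; Z -> f | ff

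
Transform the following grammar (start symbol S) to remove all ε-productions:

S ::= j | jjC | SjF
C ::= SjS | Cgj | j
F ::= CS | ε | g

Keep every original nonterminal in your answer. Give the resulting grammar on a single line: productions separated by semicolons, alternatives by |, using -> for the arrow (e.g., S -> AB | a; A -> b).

S -> j | Sj | SjF | jjC; C -> j | Cgj | SjS; F -> g | CS

Nullable set: {F}.
S -> SjF: F nullable, giving Sj | SjF.
Drop F -> ε.
Unchanged (no nullable symbols): S -> j; S -> jjC; C -> Cgj; C -> SjS; C -> j; F -> CS; F -> g.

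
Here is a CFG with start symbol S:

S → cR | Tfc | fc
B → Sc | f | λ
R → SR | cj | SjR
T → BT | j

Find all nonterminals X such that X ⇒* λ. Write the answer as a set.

{B}

Directly nullable (have an ε-rule): {B}.
Not nullable: R, S, T — each has a terminal in every rule's right-hand side or depends on a non-nullable symbol.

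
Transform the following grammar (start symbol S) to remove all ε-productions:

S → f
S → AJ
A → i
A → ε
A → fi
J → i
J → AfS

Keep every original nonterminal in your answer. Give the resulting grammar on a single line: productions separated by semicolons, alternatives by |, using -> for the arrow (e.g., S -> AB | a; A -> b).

Nullable set: {A}.
S -> AJ: A nullable, giving AJ | J.
Drop A -> ε.
J -> AfS: A nullable, giving AfS | fS.
Unchanged (no nullable symbols): S -> f; A -> fi; A -> i; J -> i.

S -> J | f | AJ; A -> i | fi; J -> i | fS | AfS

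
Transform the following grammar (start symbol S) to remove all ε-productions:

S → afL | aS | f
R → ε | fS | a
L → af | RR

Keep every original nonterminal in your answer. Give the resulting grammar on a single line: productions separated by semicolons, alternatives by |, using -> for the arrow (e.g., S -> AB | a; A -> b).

S -> f | aS | af | afL; L -> R | RR | af; R -> a | fS

Nullable set: {L, R}.
S -> afL: L nullable, giving af | afL.
L -> RR: R, R nullable, giving R | RR.
Drop R -> ε.
Unchanged (no nullable symbols): S -> aS; S -> f; L -> af; R -> a; R -> fS.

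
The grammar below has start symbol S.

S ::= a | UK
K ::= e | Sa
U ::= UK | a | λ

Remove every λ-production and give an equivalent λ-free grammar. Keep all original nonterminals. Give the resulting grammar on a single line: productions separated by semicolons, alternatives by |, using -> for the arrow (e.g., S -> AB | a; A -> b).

Nullable set: {U}.
S -> UK: U nullable, giving K | UK.
Drop U -> λ.
U -> UK: U nullable, giving K | UK.
Unchanged (no nullable symbols): S -> a; K -> Sa; K -> e; U -> a.

S -> K | a | UK; K -> e | Sa; U -> K | a | UK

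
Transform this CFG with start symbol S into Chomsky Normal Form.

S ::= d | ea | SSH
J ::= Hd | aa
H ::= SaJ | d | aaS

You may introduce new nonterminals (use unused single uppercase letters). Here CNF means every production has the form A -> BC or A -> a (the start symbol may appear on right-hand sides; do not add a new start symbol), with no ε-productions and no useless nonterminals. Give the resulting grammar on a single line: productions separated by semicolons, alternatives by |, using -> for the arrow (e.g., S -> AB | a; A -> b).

S -> d | CA | SF; A -> a; B -> d; C -> e; D -> AS; E -> AJ; F -> SH; H -> d | AD | SE; J -> AA | HB

No ε-productions.
No unit productions to eliminate.
TERM: introduce A -> a, B -> d, C -> e and substitute in every rule of length ≥2.
BIN: H -> AAS becomes H -> AD, D -> AS; H -> SAJ becomes H -> SE, E -> AJ; S -> SSH becomes S -> SF, F -> SH.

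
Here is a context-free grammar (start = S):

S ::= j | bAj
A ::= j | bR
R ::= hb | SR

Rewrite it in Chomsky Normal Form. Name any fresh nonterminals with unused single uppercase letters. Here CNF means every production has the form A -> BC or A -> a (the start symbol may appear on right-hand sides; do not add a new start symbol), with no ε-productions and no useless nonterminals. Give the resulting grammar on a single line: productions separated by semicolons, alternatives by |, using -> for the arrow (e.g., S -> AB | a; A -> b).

S -> j | BE; A -> j | BR; B -> b; C -> h; D -> j; E -> AD; R -> CB | SR

No ε-productions.
No unit productions to eliminate.
TERM: introduce B -> b, C -> h, D -> j and substitute in every rule of length ≥2.
BIN: S -> BAD becomes S -> BE, E -> AD.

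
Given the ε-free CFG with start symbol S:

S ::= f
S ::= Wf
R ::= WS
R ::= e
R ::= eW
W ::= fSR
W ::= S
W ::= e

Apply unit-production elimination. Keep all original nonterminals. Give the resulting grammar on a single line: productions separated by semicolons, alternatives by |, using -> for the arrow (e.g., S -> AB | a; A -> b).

Unit productions: W->S.
Unit pairs (A ⇒* B via units): (W,S).
S: inherits non-unit rules of {S} → Wf | f.
R: inherits non-unit rules of {R} → WS | e | eW.
W: inherits non-unit rules of {S, W} → Wf | e | f | fSR.

S -> f | Wf; R -> e | WS | eW; W -> e | f | Wf | fSR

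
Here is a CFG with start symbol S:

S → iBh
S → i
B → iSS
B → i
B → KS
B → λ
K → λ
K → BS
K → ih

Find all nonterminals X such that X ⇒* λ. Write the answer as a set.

Directly nullable (have an ε-rule): {B, K}.
Not nullable: S — each has a terminal in every rule's right-hand side or depends on a non-nullable symbol.

{B, K}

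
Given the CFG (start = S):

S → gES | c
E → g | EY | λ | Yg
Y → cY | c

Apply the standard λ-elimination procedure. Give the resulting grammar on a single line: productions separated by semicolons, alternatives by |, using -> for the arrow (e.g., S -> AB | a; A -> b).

S -> c | gS | gES; E -> Y | g | EY | Yg; Y -> c | cY

Nullable set: {E}.
S -> gES: E nullable, giving gES | gS.
Drop E -> λ.
E -> EY: E nullable, giving EY | Y.
Unchanged (no nullable symbols): S -> c; E -> Yg; E -> g; Y -> c; Y -> cY.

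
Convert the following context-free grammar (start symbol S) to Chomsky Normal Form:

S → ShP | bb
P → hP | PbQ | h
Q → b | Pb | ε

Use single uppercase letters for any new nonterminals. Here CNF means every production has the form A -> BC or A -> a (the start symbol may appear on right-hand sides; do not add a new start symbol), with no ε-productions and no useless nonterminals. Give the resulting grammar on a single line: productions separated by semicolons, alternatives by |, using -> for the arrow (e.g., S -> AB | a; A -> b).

S -> AA | SD; A -> b; B -> h; C -> AQ; D -> BP; P -> h | BP | PA | PC; Q -> b | PA

Nullable: {Q}; after ε-elimination: S -> bb | ShP; P -> h | Pb | hP | PbQ; Q -> b | Pb.
No unit productions to eliminate.
TERM: introduce A -> b, B -> h and substitute in every rule of length ≥2.
BIN: P -> PAQ becomes P -> PC, C -> AQ; S -> SBP becomes S -> SD, D -> BP.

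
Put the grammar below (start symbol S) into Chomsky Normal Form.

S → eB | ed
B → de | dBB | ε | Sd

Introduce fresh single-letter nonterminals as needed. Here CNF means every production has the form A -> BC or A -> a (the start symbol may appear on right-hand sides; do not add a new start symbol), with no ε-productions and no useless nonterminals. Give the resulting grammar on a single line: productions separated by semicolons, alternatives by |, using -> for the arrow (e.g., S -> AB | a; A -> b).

S -> e | CA | CB; A -> d; B -> d | AB | AC | AD | SA; C -> e; D -> BB

Nullable: {B}; after ε-elimination: S -> e | eB | ed; B -> d | Sd | dB | de | dBB.
No unit productions to eliminate.
TERM: introduce A -> d, C -> e and substitute in every rule of length ≥2.
BIN: B -> ABB becomes B -> AD, D -> BB.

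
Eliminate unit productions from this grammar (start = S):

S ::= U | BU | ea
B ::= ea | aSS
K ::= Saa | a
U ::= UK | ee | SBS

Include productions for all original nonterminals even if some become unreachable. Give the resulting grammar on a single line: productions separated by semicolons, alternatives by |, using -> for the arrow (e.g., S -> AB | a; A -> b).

S -> BU | UK | ea | ee | SBS; B -> ea | aSS; K -> a | Saa; U -> UK | ee | SBS

Unit productions: S->U.
Unit pairs (A ⇒* B via units): (S,U).
S: inherits non-unit rules of {S, U} → BU | SBS | UK | ea | ee.
B: inherits non-unit rules of {B} → aSS | ea.
K: inherits non-unit rules of {K} → Saa | a.
U: inherits non-unit rules of {U} → SBS | UK | ee.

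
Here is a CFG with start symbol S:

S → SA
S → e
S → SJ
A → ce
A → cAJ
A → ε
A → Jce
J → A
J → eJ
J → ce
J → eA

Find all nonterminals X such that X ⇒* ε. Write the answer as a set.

Directly nullable (have an ε-rule): {A}.
J is nullable via J -> A (every symbol on the right is already known nullable).
Not nullable: S — each has a terminal in every rule's right-hand side or depends on a non-nullable symbol.

{A, J}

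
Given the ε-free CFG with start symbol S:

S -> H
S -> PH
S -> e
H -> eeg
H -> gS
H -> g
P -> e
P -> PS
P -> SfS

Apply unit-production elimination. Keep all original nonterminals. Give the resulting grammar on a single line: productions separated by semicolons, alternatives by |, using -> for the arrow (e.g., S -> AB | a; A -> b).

Unit productions: S->H.
Unit pairs (A ⇒* B via units): (S,H).
S: inherits non-unit rules of {H, S} → PH | e | eeg | g | gS.
H: inherits non-unit rules of {H} → eeg | g | gS.
P: inherits non-unit rules of {P} → PS | SfS | e.

S -> e | g | PH | gS | eeg; H -> g | gS | eeg; P -> e | PS | SfS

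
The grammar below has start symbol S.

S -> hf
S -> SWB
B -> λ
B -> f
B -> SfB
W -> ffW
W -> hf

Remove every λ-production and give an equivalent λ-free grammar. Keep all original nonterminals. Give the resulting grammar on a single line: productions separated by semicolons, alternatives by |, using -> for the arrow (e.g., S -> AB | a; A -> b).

S -> SW | hf | SWB; B -> f | Sf | SfB; W -> hf | ffW

Nullable set: {B}.
S -> SWB: B nullable, giving SW | SWB.
Drop B -> λ.
B -> SfB: B nullable, giving Sf | SfB.
Unchanged (no nullable symbols): S -> hf; B -> f; W -> ffW; W -> hf.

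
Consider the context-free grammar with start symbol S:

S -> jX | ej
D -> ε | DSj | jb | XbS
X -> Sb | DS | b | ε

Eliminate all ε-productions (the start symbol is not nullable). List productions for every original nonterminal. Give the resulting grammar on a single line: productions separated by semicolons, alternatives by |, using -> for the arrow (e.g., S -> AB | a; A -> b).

S -> j | ej | jX; D -> Sj | bS | jb | DSj | XbS; X -> S | b | DS | Sb

Nullable set: {D, X}.
S -> jX: X nullable, giving j | jX.
Drop D -> ε.
D -> DSj: D nullable, giving DSj | Sj.
D -> XbS: X nullable, giving XbS | bS.
Drop X -> ε.
X -> DS: D nullable, giving DS | S.
Unchanged (no nullable symbols): S -> ej; D -> jb; X -> Sb; X -> b.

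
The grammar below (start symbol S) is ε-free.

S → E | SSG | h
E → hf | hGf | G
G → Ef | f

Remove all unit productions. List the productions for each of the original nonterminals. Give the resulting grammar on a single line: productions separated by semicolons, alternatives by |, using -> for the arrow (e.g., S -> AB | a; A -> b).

Unit productions: E->G, S->E.
Unit pairs (A ⇒* B via units): (E,G), (S,E), (S,G).
S: inherits non-unit rules of {E, G, S} → Ef | SSG | f | h | hGf | hf.
E: inherits non-unit rules of {E, G} → Ef | f | hGf | hf.
G: inherits non-unit rules of {G} → Ef | f.

S -> f | h | Ef | hf | SSG | hGf; E -> f | Ef | hf | hGf; G -> f | Ef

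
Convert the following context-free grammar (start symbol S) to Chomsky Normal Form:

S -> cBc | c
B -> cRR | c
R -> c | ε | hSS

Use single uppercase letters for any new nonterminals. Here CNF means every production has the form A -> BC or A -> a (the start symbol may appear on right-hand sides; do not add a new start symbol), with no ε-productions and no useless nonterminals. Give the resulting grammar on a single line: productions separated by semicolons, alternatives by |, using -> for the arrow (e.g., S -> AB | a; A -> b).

Nullable: {R}; after ε-elimination: S -> c | cBc; B -> c | cR | cRR; R -> c | hSS.
No unit productions to eliminate.
TERM: introduce A -> c, C -> h and substitute in every rule of length ≥2.
BIN: B -> ARR becomes B -> AD, D -> RR; R -> CSS becomes R -> CE, E -> SS; S -> ABA becomes S -> AF, F -> BA.

S -> c | AF; A -> c; B -> c | AD | AR; C -> h; D -> RR; E -> SS; F -> BA; R -> c | CE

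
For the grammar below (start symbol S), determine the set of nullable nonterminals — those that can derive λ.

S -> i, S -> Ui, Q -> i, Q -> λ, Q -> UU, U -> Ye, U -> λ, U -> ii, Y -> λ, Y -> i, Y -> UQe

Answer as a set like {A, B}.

Directly nullable (have an ε-rule): {Q, U, Y}.
Not nullable: S — each has a terminal in every rule's right-hand side or depends on a non-nullable symbol.

{Q, U, Y}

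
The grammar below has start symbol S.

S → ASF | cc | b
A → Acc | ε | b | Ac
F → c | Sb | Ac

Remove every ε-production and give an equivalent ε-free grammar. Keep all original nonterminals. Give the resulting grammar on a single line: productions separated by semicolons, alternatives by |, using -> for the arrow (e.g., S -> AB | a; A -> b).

S -> b | SF | cc | ASF; A -> b | c | Ac | cc | Acc; F -> c | Ac | Sb

Nullable set: {A}.
S -> ASF: A nullable, giving ASF | SF.
Drop A -> ε.
A -> Ac: A nullable, giving Ac | c.
A -> Acc: A nullable, giving Acc | cc.
F -> Ac: A nullable, giving Ac | c.
Unchanged (no nullable symbols): S -> b; S -> cc; A -> b; F -> Sb; F -> c.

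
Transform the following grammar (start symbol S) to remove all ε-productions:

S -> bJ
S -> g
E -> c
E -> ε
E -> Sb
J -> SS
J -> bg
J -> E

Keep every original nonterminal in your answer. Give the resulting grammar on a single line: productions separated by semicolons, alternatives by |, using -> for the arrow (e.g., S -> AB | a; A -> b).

S -> b | g | bJ; E -> c | Sb; J -> E | SS | bg

Nullable set: {E, J}.
S -> bJ: J nullable, giving b | bJ.
Drop E -> ε.
J -> E: E nullable, giving E.
Unchanged (no nullable symbols): S -> g; E -> Sb; E -> c; J -> SS; J -> bg.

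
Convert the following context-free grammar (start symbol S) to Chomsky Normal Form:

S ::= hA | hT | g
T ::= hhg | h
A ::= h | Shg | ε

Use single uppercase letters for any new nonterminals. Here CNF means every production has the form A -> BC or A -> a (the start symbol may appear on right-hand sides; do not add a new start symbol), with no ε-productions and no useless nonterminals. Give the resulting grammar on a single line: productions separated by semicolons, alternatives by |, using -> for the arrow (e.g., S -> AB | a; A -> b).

S -> g | h | BA | BT; A -> h | SD; B -> h; C -> g; D -> BC; E -> BC; T -> h | BE

Nullable: {A}; after ε-elimination: S -> g | h | hA | hT; A -> h | Shg; T -> h | hhg.
No unit productions to eliminate.
TERM: introduce C -> g, B -> h and substitute in every rule of length ≥2.
BIN: A -> SBC becomes A -> SD, D -> BC; T -> BBC becomes T -> BE, E -> BC.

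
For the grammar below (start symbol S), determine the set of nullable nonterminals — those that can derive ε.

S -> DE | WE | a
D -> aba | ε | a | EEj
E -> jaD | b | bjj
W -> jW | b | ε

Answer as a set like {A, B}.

Directly nullable (have an ε-rule): {D, W}.
Not nullable: E, S — each has a terminal in every rule's right-hand side or depends on a non-nullable symbol.

{D, W}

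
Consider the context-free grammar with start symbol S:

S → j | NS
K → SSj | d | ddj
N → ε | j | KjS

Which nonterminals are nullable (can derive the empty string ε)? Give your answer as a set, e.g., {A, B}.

Directly nullable (have an ε-rule): {N}.
Not nullable: K, S — each has a terminal in every rule's right-hand side or depends on a non-nullable symbol.

{N}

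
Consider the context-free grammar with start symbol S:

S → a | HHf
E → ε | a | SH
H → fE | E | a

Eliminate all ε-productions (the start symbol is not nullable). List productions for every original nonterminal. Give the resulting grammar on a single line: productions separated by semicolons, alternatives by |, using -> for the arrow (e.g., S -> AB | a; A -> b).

Nullable set: {E, H}.
S -> HHf: H, H nullable, giving HHf | Hf | f.
Drop E -> ε.
E -> SH: H nullable, giving S | SH.
H -> E: E nullable, giving E.
H -> fE: E nullable, giving f | fE.
Unchanged (no nullable symbols): S -> a; E -> a; H -> a.

S -> a | f | Hf | HHf; E -> S | a | SH; H -> E | a | f | fE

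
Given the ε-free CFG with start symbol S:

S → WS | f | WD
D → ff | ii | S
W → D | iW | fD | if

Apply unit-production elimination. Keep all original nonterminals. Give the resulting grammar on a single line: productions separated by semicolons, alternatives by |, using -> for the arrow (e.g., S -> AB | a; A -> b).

S -> f | WD | WS; D -> f | WD | WS | ff | ii; W -> f | WD | WS | fD | ff | iW | if | ii

Unit productions: D->S, W->D.
Unit pairs (A ⇒* B via units): (D,S), (W,D), (W,S).
S: inherits non-unit rules of {S} → WD | WS | f.
D: inherits non-unit rules of {D, S} → WD | WS | f | ff | ii.
W: inherits non-unit rules of {D, S, W} → WD | WS | f | fD | ff | iW | if | ii.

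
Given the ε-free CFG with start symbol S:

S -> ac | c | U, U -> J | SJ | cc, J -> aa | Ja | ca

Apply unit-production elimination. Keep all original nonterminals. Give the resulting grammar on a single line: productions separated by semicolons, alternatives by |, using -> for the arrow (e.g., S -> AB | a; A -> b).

S -> c | Ja | SJ | aa | ac | ca | cc; J -> Ja | aa | ca; U -> Ja | SJ | aa | ca | cc

Unit productions: S->U, U->J.
Unit pairs (A ⇒* B via units): (S,J), (S,U), (U,J).
S: inherits non-unit rules of {J, S, U} → Ja | SJ | aa | ac | c | ca | cc.
J: inherits non-unit rules of {J} → Ja | aa | ca.
U: inherits non-unit rules of {J, U} → Ja | SJ | aa | ca | cc.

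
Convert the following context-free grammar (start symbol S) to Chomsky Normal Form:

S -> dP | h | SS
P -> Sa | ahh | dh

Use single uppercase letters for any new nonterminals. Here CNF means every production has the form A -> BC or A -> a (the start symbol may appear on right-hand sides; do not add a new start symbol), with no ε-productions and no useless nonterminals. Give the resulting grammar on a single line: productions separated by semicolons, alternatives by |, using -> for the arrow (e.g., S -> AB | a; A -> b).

No ε-productions.
No unit productions to eliminate.
TERM: introduce A -> a, C -> d, B -> h and substitute in every rule of length ≥2.
BIN: P -> ABB becomes P -> AD, D -> BB.

S -> h | CP | SS; A -> a; B -> h; C -> d; D -> BB; P -> AD | CB | SA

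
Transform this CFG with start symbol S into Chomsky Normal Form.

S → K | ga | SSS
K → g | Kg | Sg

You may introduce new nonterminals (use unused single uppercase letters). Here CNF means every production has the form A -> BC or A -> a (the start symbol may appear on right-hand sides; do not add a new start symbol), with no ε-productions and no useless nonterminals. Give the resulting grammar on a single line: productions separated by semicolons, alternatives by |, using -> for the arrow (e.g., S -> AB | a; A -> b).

S -> g | AB | KA | SA | SC; A -> g; B -> a; C -> SS; K -> g | KA | SA

No ε-productions.
After unit-elimination: S -> g | Kg | Sg | ga | SSS; K -> g | Kg | Sg.
TERM: introduce B -> a, A -> g and substitute in every rule of length ≥2.
BIN: S -> SSS becomes S -> SC, C -> SS.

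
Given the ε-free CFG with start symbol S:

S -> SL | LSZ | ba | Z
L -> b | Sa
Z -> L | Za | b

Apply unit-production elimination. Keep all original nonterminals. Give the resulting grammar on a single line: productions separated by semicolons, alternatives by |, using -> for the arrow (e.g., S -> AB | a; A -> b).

Unit productions: S->Z, Z->L.
Unit pairs (A ⇒* B via units): (S,L), (S,Z), (Z,L).
S: inherits non-unit rules of {L, S, Z} → LSZ | SL | Sa | Za | b | ba.
L: inherits non-unit rules of {L} → Sa | b.
Z: inherits non-unit rules of {L, Z} → Sa | Za | b.

S -> b | SL | Sa | Za | ba | LSZ; L -> b | Sa; Z -> b | Sa | Za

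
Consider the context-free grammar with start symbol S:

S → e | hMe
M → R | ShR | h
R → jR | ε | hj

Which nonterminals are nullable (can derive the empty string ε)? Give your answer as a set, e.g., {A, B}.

{M, R}

Directly nullable (have an ε-rule): {R}.
M is nullable via M -> R (every symbol on the right is already known nullable).
Not nullable: S — each has a terminal in every rule's right-hand side or depends on a non-nullable symbol.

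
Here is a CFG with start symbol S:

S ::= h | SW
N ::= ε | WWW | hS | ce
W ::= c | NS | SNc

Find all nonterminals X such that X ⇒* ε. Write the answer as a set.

{N}

Directly nullable (have an ε-rule): {N}.
Not nullable: S, W — each has a terminal in every rule's right-hand side or depends on a non-nullable symbol.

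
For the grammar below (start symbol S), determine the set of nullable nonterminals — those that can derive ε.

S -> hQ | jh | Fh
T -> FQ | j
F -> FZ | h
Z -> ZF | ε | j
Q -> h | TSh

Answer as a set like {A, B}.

{Z}

Directly nullable (have an ε-rule): {Z}.
Not nullable: F, Q, S, T — each has a terminal in every rule's right-hand side or depends on a non-nullable symbol.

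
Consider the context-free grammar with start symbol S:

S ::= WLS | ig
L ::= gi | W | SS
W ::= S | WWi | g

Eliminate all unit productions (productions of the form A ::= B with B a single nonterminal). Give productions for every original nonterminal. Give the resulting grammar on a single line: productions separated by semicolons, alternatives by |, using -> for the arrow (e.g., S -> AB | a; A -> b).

Unit productions: L->W, W->S.
Unit pairs (A ⇒* B via units): (L,S), (L,W), (W,S).
S: inherits non-unit rules of {S} → WLS | ig.
L: inherits non-unit rules of {L, S, W} → SS | WLS | WWi | g | gi | ig.
W: inherits non-unit rules of {S, W} → WLS | WWi | g | ig.

S -> ig | WLS; L -> g | SS | gi | ig | WLS | WWi; W -> g | ig | WLS | WWi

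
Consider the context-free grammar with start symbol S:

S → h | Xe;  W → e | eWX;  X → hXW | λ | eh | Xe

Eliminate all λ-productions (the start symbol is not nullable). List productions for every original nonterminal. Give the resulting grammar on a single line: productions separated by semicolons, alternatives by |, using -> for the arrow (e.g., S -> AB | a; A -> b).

Nullable set: {X}.
S -> Xe: X nullable, giving Xe | e.
W -> eWX: X nullable, giving eW | eWX.
Drop X -> λ.
X -> Xe: X nullable, giving Xe | e.
X -> hXW: X nullable, giving hW | hXW.
Unchanged (no nullable symbols): S -> h; W -> e; X -> eh.

S -> e | h | Xe; W -> e | eW | eWX; X -> e | Xe | eh | hW | hXW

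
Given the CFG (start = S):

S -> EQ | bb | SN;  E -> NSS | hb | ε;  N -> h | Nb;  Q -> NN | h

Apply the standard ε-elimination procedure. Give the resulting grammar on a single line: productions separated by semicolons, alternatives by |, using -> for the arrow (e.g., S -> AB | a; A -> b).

S -> Q | EQ | SN | bb; E -> hb | NSS; N -> h | Nb; Q -> h | NN

Nullable set: {E}.
S -> EQ: E nullable, giving EQ | Q.
Drop E -> ε.
Unchanged (no nullable symbols): S -> SN; S -> bb; E -> NSS; E -> hb; N -> Nb; N -> h; Q -> NN; Q -> h.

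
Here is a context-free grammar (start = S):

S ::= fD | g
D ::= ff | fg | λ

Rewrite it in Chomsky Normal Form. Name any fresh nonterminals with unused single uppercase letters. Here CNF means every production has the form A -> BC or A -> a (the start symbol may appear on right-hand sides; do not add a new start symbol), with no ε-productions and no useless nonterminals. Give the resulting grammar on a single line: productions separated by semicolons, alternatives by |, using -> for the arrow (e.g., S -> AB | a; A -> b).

S -> f | g | AD; A -> f; B -> g; D -> AA | AB

Nullable: {D}; after ε-elimination: S -> f | g | fD; D -> ff | fg.
No unit productions to eliminate.
TERM: introduce A -> f, B -> g and substitute in every rule of length ≥2.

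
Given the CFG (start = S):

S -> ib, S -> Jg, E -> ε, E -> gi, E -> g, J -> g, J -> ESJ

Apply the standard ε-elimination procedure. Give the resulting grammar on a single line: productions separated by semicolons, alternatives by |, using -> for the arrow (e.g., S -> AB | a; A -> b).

Nullable set: {E}.
Drop E -> ε.
J -> ESJ: E nullable, giving ESJ | SJ.
Unchanged (no nullable symbols): S -> Jg; S -> ib; E -> g; E -> gi; J -> g.

S -> Jg | ib; E -> g | gi; J -> g | SJ | ESJ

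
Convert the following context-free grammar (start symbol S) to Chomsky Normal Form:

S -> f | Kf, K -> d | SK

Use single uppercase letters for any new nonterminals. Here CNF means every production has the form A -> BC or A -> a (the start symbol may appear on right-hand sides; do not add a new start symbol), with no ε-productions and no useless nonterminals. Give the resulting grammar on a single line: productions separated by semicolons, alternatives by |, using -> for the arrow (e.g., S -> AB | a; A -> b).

S -> f | KA; A -> f; K -> d | SK

No ε-productions.
No unit productions to eliminate.
TERM: introduce A -> f and substitute in every rule of length ≥2.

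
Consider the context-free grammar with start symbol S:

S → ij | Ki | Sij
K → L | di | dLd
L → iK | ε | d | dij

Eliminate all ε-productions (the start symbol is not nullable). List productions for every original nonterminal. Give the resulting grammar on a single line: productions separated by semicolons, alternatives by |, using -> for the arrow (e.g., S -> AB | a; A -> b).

S -> i | Ki | ij | Sij; K -> L | dd | di | dLd; L -> d | i | iK | dij

Nullable set: {K, L}.
S -> Ki: K nullable, giving Ki | i.
K -> L: L nullable, giving L.
K -> dLd: L nullable, giving dLd | dd.
Drop L -> ε.
L -> iK: K nullable, giving i | iK.
Unchanged (no nullable symbols): S -> Sij; S -> ij; K -> di; L -> d; L -> dij.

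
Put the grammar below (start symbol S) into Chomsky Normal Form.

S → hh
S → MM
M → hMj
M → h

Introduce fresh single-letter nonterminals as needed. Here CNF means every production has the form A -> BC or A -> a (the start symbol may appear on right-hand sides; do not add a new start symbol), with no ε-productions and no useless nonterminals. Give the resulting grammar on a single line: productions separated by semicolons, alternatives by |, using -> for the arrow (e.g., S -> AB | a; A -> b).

No ε-productions.
No unit productions to eliminate.
TERM: introduce A -> h, B -> j and substitute in every rule of length ≥2.
BIN: M -> AMB becomes M -> AC, C -> MB.

S -> AA | MM; A -> h; B -> j; C -> MB; M -> h | AC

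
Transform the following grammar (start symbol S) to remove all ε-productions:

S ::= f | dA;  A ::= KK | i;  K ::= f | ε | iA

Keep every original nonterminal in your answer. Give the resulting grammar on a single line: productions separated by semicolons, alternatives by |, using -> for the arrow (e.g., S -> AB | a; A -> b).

Nullable set: {A, K}.
S -> dA: A nullable, giving d | dA.
A -> KK: K, K nullable, giving K | KK.
Drop K -> ε.
K -> iA: A nullable, giving i | iA.
Unchanged (no nullable symbols): S -> f; A -> i; K -> f.

S -> d | f | dA; A -> K | i | KK; K -> f | i | iA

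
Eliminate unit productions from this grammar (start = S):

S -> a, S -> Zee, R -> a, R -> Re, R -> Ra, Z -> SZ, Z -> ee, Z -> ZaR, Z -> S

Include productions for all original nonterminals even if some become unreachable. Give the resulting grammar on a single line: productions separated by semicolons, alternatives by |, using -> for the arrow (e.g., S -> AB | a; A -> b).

S -> a | Zee; R -> a | Ra | Re; Z -> a | SZ | ee | ZaR | Zee

Unit productions: Z->S.
Unit pairs (A ⇒* B via units): (Z,S).
S: inherits non-unit rules of {S} → Zee | a.
R: inherits non-unit rules of {R} → Ra | Re | a.
Z: inherits non-unit rules of {S, Z} → SZ | ZaR | Zee | a | ee.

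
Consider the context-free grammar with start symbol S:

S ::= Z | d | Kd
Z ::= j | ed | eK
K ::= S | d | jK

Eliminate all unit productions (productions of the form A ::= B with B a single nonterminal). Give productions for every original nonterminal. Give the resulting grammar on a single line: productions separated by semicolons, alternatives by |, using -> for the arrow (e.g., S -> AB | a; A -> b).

Unit productions: K->S, S->Z.
Unit pairs (A ⇒* B via units): (K,S), (K,Z), (S,Z).
S: inherits non-unit rules of {S, Z} → Kd | d | eK | ed | j.
K: inherits non-unit rules of {K, S, Z} → Kd | d | eK | ed | j | jK.
Z: inherits non-unit rules of {Z} → eK | ed | j.

S -> d | j | Kd | eK | ed; K -> d | j | Kd | eK | ed | jK; Z -> j | eK | ed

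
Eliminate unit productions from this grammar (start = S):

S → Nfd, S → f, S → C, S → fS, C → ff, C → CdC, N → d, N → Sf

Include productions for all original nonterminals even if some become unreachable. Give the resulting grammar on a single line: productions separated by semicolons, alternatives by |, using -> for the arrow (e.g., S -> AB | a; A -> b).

Unit productions: S->C.
Unit pairs (A ⇒* B via units): (S,C).
S: inherits non-unit rules of {C, S} → CdC | Nfd | f | fS | ff.
C: inherits non-unit rules of {C} → CdC | ff.
N: inherits non-unit rules of {N} → Sf | d.

S -> f | fS | ff | CdC | Nfd; C -> ff | CdC; N -> d | Sf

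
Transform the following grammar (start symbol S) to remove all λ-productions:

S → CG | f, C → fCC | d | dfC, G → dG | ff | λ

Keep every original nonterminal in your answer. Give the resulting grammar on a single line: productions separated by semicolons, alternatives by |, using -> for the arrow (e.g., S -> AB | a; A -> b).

Nullable set: {G}.
S -> CG: G nullable, giving C | CG.
Drop G -> λ.
G -> dG: G nullable, giving d | dG.
Unchanged (no nullable symbols): S -> f; C -> d; C -> dfC; C -> fCC; G -> ff.

S -> C | f | CG; C -> d | dfC | fCC; G -> d | dG | ff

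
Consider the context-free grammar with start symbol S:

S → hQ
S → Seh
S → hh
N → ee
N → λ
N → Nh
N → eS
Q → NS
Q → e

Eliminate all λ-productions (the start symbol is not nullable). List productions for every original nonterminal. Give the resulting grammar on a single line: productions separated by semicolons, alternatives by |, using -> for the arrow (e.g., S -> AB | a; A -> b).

Nullable set: {N}.
Drop N -> λ.
N -> Nh: N nullable, giving Nh | h.
Q -> NS: N nullable, giving NS | S.
Unchanged (no nullable symbols): S -> Seh; S -> hQ; S -> hh; N -> eS; N -> ee; Q -> e.

S -> hQ | hh | Seh; N -> h | Nh | eS | ee; Q -> S | e | NS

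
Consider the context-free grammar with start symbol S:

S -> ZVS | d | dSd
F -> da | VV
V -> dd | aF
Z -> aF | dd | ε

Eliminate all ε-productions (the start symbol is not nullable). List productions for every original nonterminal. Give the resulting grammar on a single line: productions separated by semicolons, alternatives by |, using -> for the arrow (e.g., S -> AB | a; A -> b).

Nullable set: {Z}.
S -> ZVS: Z nullable, giving VS | ZVS.
Drop Z -> ε.
Unchanged (no nullable symbols): S -> d; S -> dSd; F -> VV; F -> da; V -> aF; V -> dd; Z -> aF; Z -> dd.

S -> d | VS | ZVS | dSd; F -> VV | da; V -> aF | dd; Z -> aF | dd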